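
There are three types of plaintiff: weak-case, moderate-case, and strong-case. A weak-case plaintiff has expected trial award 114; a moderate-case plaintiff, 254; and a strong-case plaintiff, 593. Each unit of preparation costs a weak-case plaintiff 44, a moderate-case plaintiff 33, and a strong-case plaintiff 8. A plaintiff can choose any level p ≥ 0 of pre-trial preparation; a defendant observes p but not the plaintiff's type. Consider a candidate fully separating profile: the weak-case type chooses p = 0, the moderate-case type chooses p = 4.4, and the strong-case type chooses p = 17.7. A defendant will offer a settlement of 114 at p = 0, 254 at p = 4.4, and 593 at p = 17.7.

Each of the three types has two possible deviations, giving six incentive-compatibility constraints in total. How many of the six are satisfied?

Strong-case (own payoff 593 − 8×17.7 = 451.4): to p=0 gives 114 → no gain ✓; to p=4.4 gives 254 − 8×4.4 = 218.8 → no gain ✓.
Moderate-case (own payoff 254 − 33×4.4 = 108.8): to p=0 gives 114 → profitable ✗; to p=17.7 gives 593 − 33×17.7 = 8.9 → no gain ✓.
Weak-case (own payoff 114): to p=4.4 gives 254 − 44×4.4 = 60.4 → no gain ✓; to p=17.7 gives 593 − 44×17.7 = -185.8 → no gain ✓.
5 of the 6 constraints hold; not an equilibrium.

5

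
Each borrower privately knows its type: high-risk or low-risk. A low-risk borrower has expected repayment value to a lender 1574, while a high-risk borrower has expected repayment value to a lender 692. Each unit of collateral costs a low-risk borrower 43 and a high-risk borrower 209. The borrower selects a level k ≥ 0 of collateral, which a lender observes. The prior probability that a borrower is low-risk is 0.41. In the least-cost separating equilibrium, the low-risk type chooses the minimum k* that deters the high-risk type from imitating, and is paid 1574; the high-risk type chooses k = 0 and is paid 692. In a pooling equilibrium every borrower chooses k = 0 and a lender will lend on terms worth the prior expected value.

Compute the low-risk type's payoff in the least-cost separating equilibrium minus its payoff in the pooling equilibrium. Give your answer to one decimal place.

Least-cost separating signal: k* solves 692 = 1574 − 209·k*, so k* = (1574 − 692)/209 ≈ 4.2201.
Low-risk type's separating payoff: 1574 − 43 × k* = 1574 − 43 × (1574 − 692)/209 = 1574 − 37926/209 ≈ 1392.536.
Pooling payoff: 0.41 × 1574 + 0.59 × 692 = 1053.62.
Difference: 1392.536 − 1053.62 = 338.916, i.e. 338.9 to one decimal place.
The low-risk type prefers to separate.

338.9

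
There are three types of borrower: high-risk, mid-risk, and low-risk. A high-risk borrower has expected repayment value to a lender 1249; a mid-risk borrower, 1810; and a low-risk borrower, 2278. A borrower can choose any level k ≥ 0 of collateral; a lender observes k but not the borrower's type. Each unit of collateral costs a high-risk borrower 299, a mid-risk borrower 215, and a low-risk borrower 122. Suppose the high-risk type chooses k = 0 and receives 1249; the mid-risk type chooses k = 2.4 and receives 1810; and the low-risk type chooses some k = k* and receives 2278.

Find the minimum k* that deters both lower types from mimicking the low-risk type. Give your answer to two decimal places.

4.58

Mid-risk type (on-path payoff 1810 − 215×2.4 = 1294) won't mimic when 1294 ≥ 2278 − 215·k*, i.e. k* ≥ 4.58.
High-risk type (on-path payoff 1249) won't mimic when 1249 ≥ 2278 − 299·k*, i.e. k* ≥ 3.44.
Both must hold, so k* = max(3.44, 4.58) = 4.58. The mid-risk type's constraint binds.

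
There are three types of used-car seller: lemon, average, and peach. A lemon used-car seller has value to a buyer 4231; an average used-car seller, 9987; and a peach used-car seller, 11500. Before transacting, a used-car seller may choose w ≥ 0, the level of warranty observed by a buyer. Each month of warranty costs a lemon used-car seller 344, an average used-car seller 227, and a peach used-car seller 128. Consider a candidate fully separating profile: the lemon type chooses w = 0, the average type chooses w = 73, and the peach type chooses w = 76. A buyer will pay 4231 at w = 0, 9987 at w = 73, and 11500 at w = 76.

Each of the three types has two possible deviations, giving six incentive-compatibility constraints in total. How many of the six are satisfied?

3

Lemon (own payoff 4231): to w=73 gives 9987 − 344×73 = -15125 → no gain ✓; to w=76 gives 11500 − 344×76 = -14644 → no gain ✓.
Peach (own payoff 11500 − 128×76 = 1772): to w=0 gives 4231 → profitable ✗; to w=73 gives 9987 − 128×73 = 643 → no gain ✓.
Average (own payoff 9987 − 227×73 = -6584): to w=0 gives 4231 → profitable ✗; to w=76 gives 11500 − 227×76 = -5752 → profitable ✗.
3 of the 6 constraints hold; not an equilibrium.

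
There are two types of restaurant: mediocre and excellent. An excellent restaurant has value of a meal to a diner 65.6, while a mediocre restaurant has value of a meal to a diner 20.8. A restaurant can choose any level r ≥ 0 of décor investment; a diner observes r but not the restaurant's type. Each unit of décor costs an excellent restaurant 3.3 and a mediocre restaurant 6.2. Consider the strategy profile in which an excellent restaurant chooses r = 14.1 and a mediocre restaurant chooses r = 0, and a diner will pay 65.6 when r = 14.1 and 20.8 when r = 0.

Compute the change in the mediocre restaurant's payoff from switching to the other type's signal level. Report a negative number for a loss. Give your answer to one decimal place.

-42.6

Playing r = 0 the mediocre restaurant receives 20.8.
Deviating to r = 14.1 brings payment 65.6 at cost 6.2 × 14.1 = 87.42, netting -21.82.
Gain from deviating: -21.82 − 20.8 = -42.62, i.e. -42.6 to one decimal place.
The gain is negative, so the mediocre type's incentive-compatibility constraint is satisfied.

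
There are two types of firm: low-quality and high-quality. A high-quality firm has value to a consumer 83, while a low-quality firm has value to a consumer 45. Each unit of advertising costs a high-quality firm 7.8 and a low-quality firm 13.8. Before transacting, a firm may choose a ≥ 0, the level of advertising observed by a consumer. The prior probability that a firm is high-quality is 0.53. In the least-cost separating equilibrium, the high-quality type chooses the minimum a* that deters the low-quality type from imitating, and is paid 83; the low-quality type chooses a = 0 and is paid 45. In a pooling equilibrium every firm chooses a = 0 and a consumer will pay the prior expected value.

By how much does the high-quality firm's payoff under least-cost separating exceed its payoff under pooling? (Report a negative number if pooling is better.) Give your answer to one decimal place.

Least-cost separating signal: a* solves 45 = 83 − 13.8·a*, so a* = (83 − 45)/13.8 ≈ 2.7536.
High-quality type's separating payoff: 83 − 7.8 × a* = 83 − 7.8 × (83 − 45)/13.8 = 83 − 296.4/13.8 ≈ 61.522.
Pooling payoff: 0.53 × 83 + 0.47 × 45 = 65.14.
Difference: 61.522 − 65.14 = -3.618, i.e. -3.6 to one decimal place.
The high-quality type would prefer the pooling outcome.

-3.6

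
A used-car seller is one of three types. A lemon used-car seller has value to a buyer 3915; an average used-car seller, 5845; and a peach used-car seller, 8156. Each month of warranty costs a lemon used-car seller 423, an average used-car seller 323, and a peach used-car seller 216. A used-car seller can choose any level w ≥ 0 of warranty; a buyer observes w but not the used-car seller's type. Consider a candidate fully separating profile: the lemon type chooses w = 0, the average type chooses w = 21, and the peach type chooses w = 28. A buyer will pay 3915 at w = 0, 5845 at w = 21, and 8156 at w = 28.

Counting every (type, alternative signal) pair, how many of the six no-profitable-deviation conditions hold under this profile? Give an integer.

Lemon (own payoff 3915): to w=21 gives 5845 − 423×21 = -3038 → no gain ✓; to w=28 gives 8156 − 423×28 = -3688 → no gain ✓.
Average (own payoff 5845 − 323×21 = -938): to w=0 gives 3915 → profitable ✗; to w=28 gives 8156 − 323×28 = -888 → profitable ✗.
Peach (own payoff 8156 − 216×28 = 2108): to w=0 gives 3915 → profitable ✗; to w=21 gives 5845 − 216×21 = 1309 → no gain ✓.
3 of the 6 constraints hold; not an equilibrium.

3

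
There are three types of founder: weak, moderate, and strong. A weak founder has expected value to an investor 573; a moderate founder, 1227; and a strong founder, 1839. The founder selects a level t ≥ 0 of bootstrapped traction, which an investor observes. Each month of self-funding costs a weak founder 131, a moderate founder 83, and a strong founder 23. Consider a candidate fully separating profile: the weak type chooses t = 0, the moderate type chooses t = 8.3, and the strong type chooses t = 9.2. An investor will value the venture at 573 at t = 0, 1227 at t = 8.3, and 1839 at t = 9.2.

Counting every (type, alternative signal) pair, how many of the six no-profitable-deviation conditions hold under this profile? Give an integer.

3

Strong (own payoff 1839 − 23×9.2 = 1627.4): to t=0 gives 573 → no gain ✓; to t=8.3 gives 1227 − 23×8.3 = 1036.1 → no gain ✓.
Weak (own payoff 573): to t=8.3 gives 1227 − 131×8.3 = 139.7 → no gain ✓; to t=9.2 gives 1839 − 131×9.2 = 633.8 → profitable ✗.
Moderate (own payoff 1227 − 83×8.3 = 538.1): to t=0 gives 573 → profitable ✗; to t=9.2 gives 1839 − 83×9.2 = 1075.4 → profitable ✗.
3 of the 6 constraints hold; not an equilibrium.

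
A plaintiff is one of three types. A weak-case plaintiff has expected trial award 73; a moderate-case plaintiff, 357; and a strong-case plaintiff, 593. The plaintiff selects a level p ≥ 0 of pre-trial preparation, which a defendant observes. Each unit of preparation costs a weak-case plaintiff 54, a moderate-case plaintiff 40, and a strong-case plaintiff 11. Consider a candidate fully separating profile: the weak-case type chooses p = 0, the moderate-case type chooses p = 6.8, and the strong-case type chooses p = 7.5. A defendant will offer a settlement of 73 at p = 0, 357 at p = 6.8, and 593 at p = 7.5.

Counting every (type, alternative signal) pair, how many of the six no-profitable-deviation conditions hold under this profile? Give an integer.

Moderate-case (own payoff 357 − 40×6.8 = 85): to p=0 gives 73 → no gain ✓; to p=7.5 gives 593 − 40×7.5 = 293 → profitable ✗.
Weak-case (own payoff 73): to p=6.8 gives 357 − 54×6.8 = -10.2 → no gain ✓; to p=7.5 gives 593 − 54×7.5 = 188 → profitable ✗.
Strong-case (own payoff 593 − 11×7.5 = 510.5): to p=0 gives 73 → no gain ✓; to p=6.8 gives 357 − 11×6.8 = 282.2 → no gain ✓.
4 of the 6 constraints hold; not an equilibrium.

4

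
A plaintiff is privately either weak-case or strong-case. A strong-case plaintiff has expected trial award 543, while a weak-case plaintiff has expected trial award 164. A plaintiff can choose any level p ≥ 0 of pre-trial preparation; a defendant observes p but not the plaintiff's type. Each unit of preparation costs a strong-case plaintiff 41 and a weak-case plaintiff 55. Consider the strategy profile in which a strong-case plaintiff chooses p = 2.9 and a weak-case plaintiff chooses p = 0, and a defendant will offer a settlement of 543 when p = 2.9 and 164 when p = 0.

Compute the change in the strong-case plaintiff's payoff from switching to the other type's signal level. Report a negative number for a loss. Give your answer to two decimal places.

-260.10

Playing p = 2.9 the strong-case plaintiff receives 543 − 41 × 2.9 = 424.1.
Deviating to p = 0 yields 164 instead.
Gain from deviating: 164 − 424.1 = -260.10.
The gain is negative, so the strong-case type's incentive-compatibility constraint is satisfied.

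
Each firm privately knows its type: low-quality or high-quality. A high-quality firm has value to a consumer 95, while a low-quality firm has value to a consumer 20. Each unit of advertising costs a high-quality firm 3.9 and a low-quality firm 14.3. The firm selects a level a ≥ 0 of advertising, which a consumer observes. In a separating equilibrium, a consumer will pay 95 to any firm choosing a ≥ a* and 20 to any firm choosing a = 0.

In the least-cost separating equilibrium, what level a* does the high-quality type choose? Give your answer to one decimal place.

5.2

A low-quality firm choosing a = 0 receives 20.
Imitating at a* instead would pay 95 at cost 14.3·a*, netting 95 − 14.3·a*.
Indifference: 20 = 95 − 14.3·a*, so a* = (95 − 20) / 14.3 ≈ 5.2.
At a* the low-quality type's incentive constraint just binds; the high-quality type strictly prefers a* since its per-unit cost is lower.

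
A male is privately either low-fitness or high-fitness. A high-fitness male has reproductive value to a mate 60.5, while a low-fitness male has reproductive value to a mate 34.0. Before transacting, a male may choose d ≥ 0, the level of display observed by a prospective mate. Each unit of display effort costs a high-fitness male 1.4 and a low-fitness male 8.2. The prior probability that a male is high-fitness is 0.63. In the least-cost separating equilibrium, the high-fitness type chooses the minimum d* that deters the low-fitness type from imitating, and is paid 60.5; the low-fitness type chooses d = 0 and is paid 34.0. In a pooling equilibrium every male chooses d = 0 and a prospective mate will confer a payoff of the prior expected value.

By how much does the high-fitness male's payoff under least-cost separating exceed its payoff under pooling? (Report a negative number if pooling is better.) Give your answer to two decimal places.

Least-cost separating signal: d* solves 34.0 = 60.5 − 8.2·d*, so d* = (60.5 − 34.0)/8.2 ≈ 3.2317.
High-fitness type's separating payoff: 60.5 − 1.4 × d* = 60.5 − 1.4 × (60.5 − 34.0)/8.2 = 60.5 − 37.1/8.2 ≈ 55.9756.
Pooling payoff: 0.63 × 60.5 + 0.37 × 34.0 = 50.695.
Difference: 55.9756 − 50.695 = 5.2806, i.e. 5.28 to two decimal places.
The high-fitness type prefers to separate.

5.28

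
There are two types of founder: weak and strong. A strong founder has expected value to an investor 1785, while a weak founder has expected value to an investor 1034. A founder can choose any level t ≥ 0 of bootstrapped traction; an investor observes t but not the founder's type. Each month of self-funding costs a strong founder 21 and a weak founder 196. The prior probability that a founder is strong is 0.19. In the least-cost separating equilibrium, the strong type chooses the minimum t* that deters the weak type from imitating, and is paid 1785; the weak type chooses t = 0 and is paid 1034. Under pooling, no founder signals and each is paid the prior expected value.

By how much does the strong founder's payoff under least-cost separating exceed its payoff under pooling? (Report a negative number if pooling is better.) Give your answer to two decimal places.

527.85

Least-cost separating signal: t* solves 1034 = 1785 − 196·t*, so t* = (1785 − 1034)/196 ≈ 3.8316.
Strong type's separating payoff: 1785 − 21 × t* = 1785 − 21 × (1785 − 1034)/196 = 1785 − 15771/196 ≈ 1704.5357.
Pooling payoff: 0.19 × 1785 + 0.81 × 1034 = 1176.69.
Difference: 1704.5357 − 1176.69 = 527.8457, i.e. 527.85 to two decimal places.
The strong type prefers to separate.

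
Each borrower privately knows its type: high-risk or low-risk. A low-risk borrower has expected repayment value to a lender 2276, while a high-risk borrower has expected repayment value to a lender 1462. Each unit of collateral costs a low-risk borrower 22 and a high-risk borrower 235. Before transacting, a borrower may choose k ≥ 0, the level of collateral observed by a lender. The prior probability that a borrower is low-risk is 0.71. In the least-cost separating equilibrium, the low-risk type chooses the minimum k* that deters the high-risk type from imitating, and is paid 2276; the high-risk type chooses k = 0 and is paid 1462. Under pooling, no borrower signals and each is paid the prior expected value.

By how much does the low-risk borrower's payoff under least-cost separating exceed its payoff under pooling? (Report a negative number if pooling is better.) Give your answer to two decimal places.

Least-cost separating signal: k* solves 1462 = 2276 − 235·k*, so k* = (2276 − 1462)/235 ≈ 3.4638.
Low-risk type's separating payoff: 2276 − 22 × k* = 2276 − 22 × (2276 − 1462)/235 = 2276 − 17908/235 ≈ 2199.7957.
Pooling payoff: 0.71 × 2276 + 0.29 × 1462 = 2039.94.
Difference: 2199.7957 − 2039.94 = 159.8557, i.e. 159.86 to two decimal places.
The low-risk type prefers to separate.

159.86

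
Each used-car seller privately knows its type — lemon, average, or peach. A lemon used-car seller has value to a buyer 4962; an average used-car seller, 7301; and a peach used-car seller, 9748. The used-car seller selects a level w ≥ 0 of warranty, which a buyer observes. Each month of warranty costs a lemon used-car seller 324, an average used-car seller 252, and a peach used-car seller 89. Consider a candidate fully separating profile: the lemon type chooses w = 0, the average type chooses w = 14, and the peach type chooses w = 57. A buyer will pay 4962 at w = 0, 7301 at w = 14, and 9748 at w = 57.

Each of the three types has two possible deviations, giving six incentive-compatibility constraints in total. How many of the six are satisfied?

3

Lemon (own payoff 4962): to w=14 gives 7301 − 324×14 = 2765 → no gain ✓; to w=57 gives 9748 − 324×57 = -8720 → no gain ✓.
Peach (own payoff 9748 − 89×57 = 4675): to w=0 gives 4962 → profitable ✗; to w=14 gives 7301 − 89×14 = 6055 → profitable ✗.
Average (own payoff 7301 − 252×14 = 3773): to w=0 gives 4962 → profitable ✗; to w=57 gives 9748 − 252×57 = -4616 → no gain ✓.
3 of the 6 constraints hold; not an equilibrium.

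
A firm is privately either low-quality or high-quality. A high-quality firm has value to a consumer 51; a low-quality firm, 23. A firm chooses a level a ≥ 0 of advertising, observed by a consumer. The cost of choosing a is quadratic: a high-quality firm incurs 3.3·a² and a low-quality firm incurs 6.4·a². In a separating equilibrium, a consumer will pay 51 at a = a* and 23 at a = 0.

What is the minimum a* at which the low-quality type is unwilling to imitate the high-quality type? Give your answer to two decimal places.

2.09

The low-quality type at a = 0 receives 23; imitating at a* yields 51 − 6.4·a*².
Indifference: 23 = 51 − 6.4·a*², so a*² = (51 − 23) / 6.4 = 4.375.
a* = √4.375 ≈ 2.09.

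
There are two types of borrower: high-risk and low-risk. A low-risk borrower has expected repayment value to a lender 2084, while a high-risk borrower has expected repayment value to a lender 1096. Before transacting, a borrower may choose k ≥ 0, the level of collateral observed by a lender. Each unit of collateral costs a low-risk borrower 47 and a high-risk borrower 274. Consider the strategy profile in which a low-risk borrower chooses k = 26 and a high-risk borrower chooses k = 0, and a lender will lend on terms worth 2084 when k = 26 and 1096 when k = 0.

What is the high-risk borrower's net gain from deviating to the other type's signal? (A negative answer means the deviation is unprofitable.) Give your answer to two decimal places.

Playing k = 0 the high-risk borrower receives 1096.
Deviating to k = 26 brings payment 2084 at cost 274 × 26 = 7124, netting -5040.
Gain from deviating: -5040 − 1096 = -6136.00.
The gain is negative, so the high-risk type's incentive-compatibility constraint is satisfied.

-6136.00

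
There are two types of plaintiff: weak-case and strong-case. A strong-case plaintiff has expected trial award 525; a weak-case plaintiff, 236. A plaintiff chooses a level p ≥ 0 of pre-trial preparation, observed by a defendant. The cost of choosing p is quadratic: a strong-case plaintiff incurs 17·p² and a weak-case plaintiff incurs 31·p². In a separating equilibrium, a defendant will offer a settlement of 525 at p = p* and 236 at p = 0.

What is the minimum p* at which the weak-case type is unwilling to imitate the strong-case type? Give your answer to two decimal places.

3.05

The weak-case type at p = 0 receives 236; imitating at p* yields 525 − 31·p*².
Indifference: 236 = 525 − 31·p*², so p*² = (525 − 236) / 31 ≈ 9.3226.
p* = √9.3226 ≈ 3.05.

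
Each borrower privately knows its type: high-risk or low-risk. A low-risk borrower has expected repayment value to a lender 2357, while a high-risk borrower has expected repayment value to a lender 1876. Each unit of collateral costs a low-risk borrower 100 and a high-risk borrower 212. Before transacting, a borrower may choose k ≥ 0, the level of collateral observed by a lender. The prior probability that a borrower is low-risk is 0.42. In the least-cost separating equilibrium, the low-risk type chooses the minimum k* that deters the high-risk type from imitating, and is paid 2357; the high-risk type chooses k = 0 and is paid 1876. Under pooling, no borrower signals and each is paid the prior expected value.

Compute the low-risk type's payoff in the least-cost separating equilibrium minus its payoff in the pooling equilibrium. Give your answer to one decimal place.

52.1

Least-cost separating signal: k* solves 1876 = 2357 − 212·k*, so k* = (2357 − 1876)/212 ≈ 2.2689.
Low-risk type's separating payoff: 2357 − 100 × k* = 2357 − 100 × (2357 − 1876)/212 = 2357 − 48100/212 ≈ 2130.113.
Pooling payoff: 0.42 × 2357 + 0.58 × 1876 = 2078.02.
Difference: 2130.113 − 2078.02 = 52.093, i.e. 52.1 to one decimal place.
The low-risk type prefers to separate.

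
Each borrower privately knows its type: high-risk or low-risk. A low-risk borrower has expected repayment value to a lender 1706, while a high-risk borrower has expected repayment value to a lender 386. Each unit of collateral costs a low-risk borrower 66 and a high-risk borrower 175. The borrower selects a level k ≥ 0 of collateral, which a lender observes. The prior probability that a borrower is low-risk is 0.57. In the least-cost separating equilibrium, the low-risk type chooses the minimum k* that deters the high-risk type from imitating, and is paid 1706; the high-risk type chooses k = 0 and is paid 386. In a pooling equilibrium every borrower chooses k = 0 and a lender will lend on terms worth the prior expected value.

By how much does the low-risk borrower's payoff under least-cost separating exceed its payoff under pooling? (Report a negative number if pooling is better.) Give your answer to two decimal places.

Least-cost separating signal: k* solves 386 = 1706 − 175·k*, so k* = (1706 − 386)/175 ≈ 7.5429.
Low-risk type's separating payoff: 1706 − 66 × k* = 1706 − 66 × (1706 − 386)/175 = 1706 − 87120/175 ≈ 1208.1714.
Pooling payoff: 0.57 × 1706 + 0.43 × 386 = 1138.4.
Difference: 1208.1714 − 1138.4 = 69.7714, i.e. 69.77 to two decimal places.
The low-risk type prefers to separate.

69.77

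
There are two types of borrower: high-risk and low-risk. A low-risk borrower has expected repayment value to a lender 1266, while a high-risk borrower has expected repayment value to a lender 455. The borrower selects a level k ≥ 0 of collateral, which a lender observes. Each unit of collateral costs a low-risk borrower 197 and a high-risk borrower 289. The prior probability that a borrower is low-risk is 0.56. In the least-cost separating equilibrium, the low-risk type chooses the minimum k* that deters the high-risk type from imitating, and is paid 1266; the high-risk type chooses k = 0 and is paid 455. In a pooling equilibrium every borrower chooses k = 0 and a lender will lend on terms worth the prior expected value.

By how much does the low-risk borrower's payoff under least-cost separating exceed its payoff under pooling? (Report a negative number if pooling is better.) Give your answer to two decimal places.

Least-cost separating signal: k* solves 455 = 1266 − 289·k*, so k* = (1266 − 455)/289 ≈ 2.8062.
Low-risk type's separating payoff: 1266 − 197 × k* = 1266 − 197 × (1266 − 455)/289 = 1266 − 159767/289 ≈ 713.1730.
Pooling payoff: 0.56 × 1266 + 0.44 × 455 = 909.16.
Difference: 713.1730 − 909.16 = -195.987, i.e. -195.99 to two decimal places.
The low-risk type would prefer the pooling outcome.

-195.99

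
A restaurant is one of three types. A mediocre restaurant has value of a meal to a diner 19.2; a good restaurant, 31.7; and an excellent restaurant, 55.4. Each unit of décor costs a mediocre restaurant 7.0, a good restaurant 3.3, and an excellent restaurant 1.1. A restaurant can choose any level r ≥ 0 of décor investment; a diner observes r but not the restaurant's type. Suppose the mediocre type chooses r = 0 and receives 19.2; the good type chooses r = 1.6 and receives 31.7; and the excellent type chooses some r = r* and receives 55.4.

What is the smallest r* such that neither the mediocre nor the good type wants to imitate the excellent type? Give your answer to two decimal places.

Good type (on-path payoff 31.7 − 3.3×1.6 = 26.42) won't mimic when 26.42 ≥ 55.4 − 3.3·r*, i.e. r* ≥ 8.78.
Mediocre type (on-path payoff 19.2) won't mimic when 19.2 ≥ 55.4 − 7.0·r*, i.e. r* ≥ 5.17.
Both must hold, so r* = max(5.17, 8.78) = 8.78. The good type's constraint binds.

8.78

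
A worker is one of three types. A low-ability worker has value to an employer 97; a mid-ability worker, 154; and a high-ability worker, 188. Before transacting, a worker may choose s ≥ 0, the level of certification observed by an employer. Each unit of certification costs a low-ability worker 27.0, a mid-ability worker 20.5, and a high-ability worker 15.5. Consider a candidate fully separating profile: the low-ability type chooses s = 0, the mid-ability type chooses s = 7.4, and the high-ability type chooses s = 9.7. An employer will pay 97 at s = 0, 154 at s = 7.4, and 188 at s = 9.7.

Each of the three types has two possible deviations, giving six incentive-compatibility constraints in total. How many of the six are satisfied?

Mid-ability (own payoff 154 − 20.5×7.4 = 2.3): to s=0 gives 97 → profitable ✗; to s=9.7 gives 188 − 20.5×9.7 = -10.85 → no gain ✓.
Low-ability (own payoff 97): to s=7.4 gives 154 − 27.0×7.4 = -45.8 → no gain ✓; to s=9.7 gives 188 − 27.0×9.7 = -73.9 → no gain ✓.
High-ability (own payoff 188 − 15.5×9.7 = 37.65): to s=0 gives 97 → profitable ✗; to s=7.4 gives 154 − 15.5×7.4 = 39.3 → profitable ✗.
3 of the 6 constraints hold; not an equilibrium.

3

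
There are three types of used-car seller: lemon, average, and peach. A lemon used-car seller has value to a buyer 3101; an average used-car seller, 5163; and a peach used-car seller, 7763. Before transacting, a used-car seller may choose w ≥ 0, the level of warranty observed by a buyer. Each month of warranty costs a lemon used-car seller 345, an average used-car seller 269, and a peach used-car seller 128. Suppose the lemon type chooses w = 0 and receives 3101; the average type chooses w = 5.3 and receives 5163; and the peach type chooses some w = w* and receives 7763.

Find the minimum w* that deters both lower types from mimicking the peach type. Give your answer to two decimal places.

Lemon type (on-path payoff 3101) won't mimic when 3101 ≥ 7763 − 345·w*, i.e. w* ≥ 13.51.
Average type (on-path payoff 5163 − 269×5.3 = 3737.3) won't mimic when 3737.3 ≥ 7763 − 269·w*, i.e. w* ≥ 14.97.
Both must hold, so w* = max(13.51, 14.97) = 14.97. The average type's constraint binds.

14.97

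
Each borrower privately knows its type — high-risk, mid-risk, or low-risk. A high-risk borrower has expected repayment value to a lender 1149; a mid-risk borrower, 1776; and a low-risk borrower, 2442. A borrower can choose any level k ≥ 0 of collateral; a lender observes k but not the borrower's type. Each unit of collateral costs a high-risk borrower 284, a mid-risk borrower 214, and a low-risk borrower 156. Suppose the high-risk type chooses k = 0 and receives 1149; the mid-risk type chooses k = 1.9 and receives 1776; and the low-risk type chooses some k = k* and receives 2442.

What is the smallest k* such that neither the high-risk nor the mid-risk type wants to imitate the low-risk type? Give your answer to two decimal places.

5.01

High-risk type (on-path payoff 1149) won't mimic when 1149 ≥ 2442 − 284·k*, i.e. k* ≥ 4.55.
Mid-risk type (on-path payoff 1776 − 214×1.9 = 1369.4) won't mimic when 1369.4 ≥ 2442 − 214·k*, i.e. k* ≥ 5.01.
Both must hold, so k* = max(4.55, 5.01) = 5.01. The mid-risk type's constraint binds.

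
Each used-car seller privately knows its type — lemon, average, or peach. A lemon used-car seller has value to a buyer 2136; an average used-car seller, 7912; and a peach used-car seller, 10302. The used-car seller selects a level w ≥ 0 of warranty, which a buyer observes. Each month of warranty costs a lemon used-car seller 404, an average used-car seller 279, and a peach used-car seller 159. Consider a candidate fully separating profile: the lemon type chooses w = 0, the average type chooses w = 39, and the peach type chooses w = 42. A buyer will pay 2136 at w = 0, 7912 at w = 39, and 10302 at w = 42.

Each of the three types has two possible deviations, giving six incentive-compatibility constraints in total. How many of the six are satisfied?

Lemon (own payoff 2136): to w=39 gives 7912 − 404×39 = -7844 → no gain ✓; to w=42 gives 10302 − 404×42 = -6666 → no gain ✓.
Average (own payoff 7912 − 279×39 = -2969): to w=0 gives 2136 → profitable ✗; to w=42 gives 10302 − 279×42 = -1416 → profitable ✗.
Peach (own payoff 10302 − 159×42 = 3624): to w=0 gives 2136 → no gain ✓; to w=39 gives 7912 − 159×39 = 1711 → no gain ✓.
4 of the 6 constraints hold; not an equilibrium.

4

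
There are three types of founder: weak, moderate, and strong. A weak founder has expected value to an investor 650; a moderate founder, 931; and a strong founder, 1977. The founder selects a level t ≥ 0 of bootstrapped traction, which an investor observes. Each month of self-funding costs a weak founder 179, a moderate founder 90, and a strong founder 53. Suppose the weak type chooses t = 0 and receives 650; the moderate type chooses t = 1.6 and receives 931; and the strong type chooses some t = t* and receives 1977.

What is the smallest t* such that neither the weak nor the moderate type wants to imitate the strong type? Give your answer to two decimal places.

13.22

Moderate type (on-path payoff 931 − 90×1.6 = 787) won't mimic when 787 ≥ 1977 − 90·t*, i.e. t* ≥ 13.22.
Weak type (on-path payoff 650) won't mimic when 650 ≥ 1977 − 179·t*, i.e. t* ≥ 7.41.
Both must hold, so t* = max(7.41, 13.22) = 13.22. The moderate type's constraint binds.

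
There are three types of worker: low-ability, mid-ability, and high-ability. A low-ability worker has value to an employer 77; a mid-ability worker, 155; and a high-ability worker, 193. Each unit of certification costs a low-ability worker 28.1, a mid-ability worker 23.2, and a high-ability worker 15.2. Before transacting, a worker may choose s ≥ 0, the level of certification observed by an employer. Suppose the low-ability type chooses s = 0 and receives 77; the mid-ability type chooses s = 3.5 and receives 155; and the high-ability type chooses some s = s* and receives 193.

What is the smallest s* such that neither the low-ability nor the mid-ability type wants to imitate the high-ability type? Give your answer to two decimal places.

5.14

Mid-ability type (on-path payoff 155 − 23.2×3.5 = 73.8) won't mimic when 73.8 ≥ 193 − 23.2·s*, i.e. s* ≥ 5.14.
Low-ability type (on-path payoff 77) won't mimic when 77 ≥ 193 − 28.1·s*, i.e. s* ≥ 4.13.
Both must hold, so s* = max(4.13, 5.14) = 5.14. The mid-ability type's constraint binds.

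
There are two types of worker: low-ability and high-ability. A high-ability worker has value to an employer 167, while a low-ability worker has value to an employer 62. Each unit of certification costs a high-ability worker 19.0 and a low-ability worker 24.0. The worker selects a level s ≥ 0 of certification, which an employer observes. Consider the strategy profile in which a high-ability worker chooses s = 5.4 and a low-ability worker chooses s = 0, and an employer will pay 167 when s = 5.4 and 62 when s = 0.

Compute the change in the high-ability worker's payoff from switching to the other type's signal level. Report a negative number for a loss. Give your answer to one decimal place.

Playing s = 5.4 the high-ability worker receives 167 − 19.0 × 5.4 = 64.4.
Deviating to s = 0 yields 62 instead.
Gain from deviating: 62 − 64.4 = -2.4.
The gain is negative, so the high-ability type's incentive-compatibility constraint is satisfied.

-2.4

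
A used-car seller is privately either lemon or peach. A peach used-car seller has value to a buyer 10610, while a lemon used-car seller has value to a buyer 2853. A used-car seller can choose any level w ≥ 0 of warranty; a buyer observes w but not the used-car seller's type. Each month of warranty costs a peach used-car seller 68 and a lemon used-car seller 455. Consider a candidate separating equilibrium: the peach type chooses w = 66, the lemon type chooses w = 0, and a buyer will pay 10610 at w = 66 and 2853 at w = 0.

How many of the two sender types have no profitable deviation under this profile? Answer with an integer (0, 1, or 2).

Lemon type: stay at 0 → 2853; mimic → 10610 − 455 × 66 = -19420. IC holds (2853 ≥ -19420).
Peach type: signal → 10610 − 68 × 66 = 6122; deviate to 0 → 2853. IC holds (6122 ≥ 2853).
2 of 2 constraints hold, so this is a separating equilibrium.

2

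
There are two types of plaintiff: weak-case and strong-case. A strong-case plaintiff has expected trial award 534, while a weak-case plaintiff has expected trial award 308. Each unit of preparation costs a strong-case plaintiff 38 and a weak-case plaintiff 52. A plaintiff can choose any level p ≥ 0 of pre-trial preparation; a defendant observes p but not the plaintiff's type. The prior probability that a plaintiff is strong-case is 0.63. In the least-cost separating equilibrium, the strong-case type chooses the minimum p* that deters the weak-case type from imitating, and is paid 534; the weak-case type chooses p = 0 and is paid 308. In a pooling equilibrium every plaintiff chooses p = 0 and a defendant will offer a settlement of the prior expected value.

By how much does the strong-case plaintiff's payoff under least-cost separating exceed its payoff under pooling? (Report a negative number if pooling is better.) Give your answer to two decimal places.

Least-cost separating signal: p* solves 308 = 534 − 52·p*, so p* = (534 − 308)/52 ≈ 4.3462.
Strong-case type's separating payoff: 534 − 38 × p* = 534 − 38 × (534 − 308)/52 = 534 − 8588/52 ≈ 368.8462.
Pooling payoff: 0.63 × 534 + 0.37 × 308 = 450.38.
Difference: 368.8462 − 450.38 = -81.5338, i.e. -81.53 to two decimal places.
The strong-case type would prefer the pooling outcome.

-81.53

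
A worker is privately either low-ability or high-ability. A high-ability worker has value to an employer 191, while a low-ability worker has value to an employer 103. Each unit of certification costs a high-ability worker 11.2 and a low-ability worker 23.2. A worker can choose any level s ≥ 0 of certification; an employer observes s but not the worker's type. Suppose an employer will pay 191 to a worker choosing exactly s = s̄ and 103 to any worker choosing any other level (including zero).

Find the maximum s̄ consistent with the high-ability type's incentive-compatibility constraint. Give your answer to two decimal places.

7.86

Choosing s̄ yields the high-ability type 191 − 11.2·s̄; choosing zero yields 103.
The high-ability type is indifferent at 191 − 11.2·s̄ = 103, i.e. s̄ = (191 − 103) / 11.2 ≈ 7.86.
For any s̄ above 7.86 the high-ability type would rather pool at zero, so separation collapses.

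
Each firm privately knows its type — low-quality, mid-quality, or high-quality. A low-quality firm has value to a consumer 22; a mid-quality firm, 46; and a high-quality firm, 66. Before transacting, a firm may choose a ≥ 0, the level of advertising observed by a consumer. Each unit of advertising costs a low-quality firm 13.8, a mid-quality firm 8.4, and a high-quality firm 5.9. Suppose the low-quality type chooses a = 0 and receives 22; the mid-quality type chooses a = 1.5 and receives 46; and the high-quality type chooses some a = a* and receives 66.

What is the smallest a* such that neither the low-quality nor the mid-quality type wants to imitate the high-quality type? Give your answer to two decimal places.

3.88

Mid-quality type (on-path payoff 46 − 8.4×1.5 = 33.4) won't mimic when 33.4 ≥ 66 − 8.4·a*, i.e. a* ≥ 3.88.
Low-quality type (on-path payoff 22) won't mimic when 22 ≥ 66 − 13.8·a*, i.e. a* ≥ 3.19.
Both must hold, so a* = max(3.19, 3.88) = 3.88. The mid-quality type's constraint binds.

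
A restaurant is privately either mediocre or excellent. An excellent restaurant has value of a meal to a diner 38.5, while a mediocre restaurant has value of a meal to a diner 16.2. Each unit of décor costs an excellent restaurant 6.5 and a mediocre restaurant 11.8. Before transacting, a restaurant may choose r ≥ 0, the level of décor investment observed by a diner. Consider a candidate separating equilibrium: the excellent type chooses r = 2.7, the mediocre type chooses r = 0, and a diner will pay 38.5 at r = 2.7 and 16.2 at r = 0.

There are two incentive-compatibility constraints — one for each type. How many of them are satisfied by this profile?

2

Mediocre type: stay at 0 → 16.2; mimic → 38.5 − 11.8 × 2.7 = 6.64. IC holds (16.2 ≥ 6.64).
Excellent type: signal → 38.5 − 6.5 × 2.7 = 20.95; deviate to 0 → 16.2. IC holds (20.95 ≥ 16.2).
2 of 2 constraints hold, so this is a separating equilibrium.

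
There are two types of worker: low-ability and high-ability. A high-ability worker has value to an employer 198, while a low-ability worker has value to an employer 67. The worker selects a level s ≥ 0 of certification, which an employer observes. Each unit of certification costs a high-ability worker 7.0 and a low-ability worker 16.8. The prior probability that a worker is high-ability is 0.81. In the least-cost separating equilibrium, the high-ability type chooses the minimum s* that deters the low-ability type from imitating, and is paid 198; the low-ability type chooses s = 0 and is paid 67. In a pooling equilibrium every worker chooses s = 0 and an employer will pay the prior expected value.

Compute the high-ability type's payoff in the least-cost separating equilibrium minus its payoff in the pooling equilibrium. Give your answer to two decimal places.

-29.69

Least-cost separating signal: s* solves 67 = 198 − 16.8·s*, so s* = (198 − 67)/16.8 ≈ 7.7976.
High-ability type's separating payoff: 198 − 7.0 × s* = 198 − 7.0 × (198 − 67)/16.8 = 198 − 917/16.8 ≈ 143.4167.
Pooling payoff: 0.81 × 198 + 0.19 × 67 = 173.11.
Difference: 143.4167 − 173.11 = -29.6933, i.e. -29.69 to two decimal places.
The high-ability type would prefer the pooling outcome.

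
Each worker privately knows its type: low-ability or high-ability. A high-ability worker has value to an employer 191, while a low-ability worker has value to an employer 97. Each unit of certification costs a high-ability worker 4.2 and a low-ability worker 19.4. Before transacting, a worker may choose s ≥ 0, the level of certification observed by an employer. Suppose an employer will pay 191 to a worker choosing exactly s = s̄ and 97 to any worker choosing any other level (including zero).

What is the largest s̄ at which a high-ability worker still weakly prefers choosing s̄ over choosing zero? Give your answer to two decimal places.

22.38

Choosing s̄ yields the high-ability type 191 − 4.2·s̄; choosing zero yields 97.
The high-ability type is indifferent at 191 − 4.2·s̄ = 97, i.e. s̄ = (191 − 97) / 4.2 ≈ 22.38.
For any s̄ above 22.38 the high-ability type would rather pool at zero, so separation collapses.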